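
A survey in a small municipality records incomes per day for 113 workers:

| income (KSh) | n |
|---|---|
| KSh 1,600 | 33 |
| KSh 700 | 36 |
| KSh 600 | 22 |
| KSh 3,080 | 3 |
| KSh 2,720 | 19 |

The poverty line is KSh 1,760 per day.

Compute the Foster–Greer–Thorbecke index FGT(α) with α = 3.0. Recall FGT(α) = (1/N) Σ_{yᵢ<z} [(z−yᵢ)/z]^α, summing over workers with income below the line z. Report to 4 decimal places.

Below the line: 22×KSh 600, 36×KSh 700, 33×KSh 1,600 (q = 91 of N = 113).
Normalized shortfalls: (1760−600)/1760 = 0.6591 (×22); (1760−700)/1760 = 0.6023 (×36); (1760−1600)/1760 = 0.0909 (×33).
Raised to α = 3.0: 0.28631 (×22); 0.21846 (×36); 0.00075 (×33).
Sum = 14.188304; FGT(3.0) = 14.188304 / 113 = 0.1256.

0.1256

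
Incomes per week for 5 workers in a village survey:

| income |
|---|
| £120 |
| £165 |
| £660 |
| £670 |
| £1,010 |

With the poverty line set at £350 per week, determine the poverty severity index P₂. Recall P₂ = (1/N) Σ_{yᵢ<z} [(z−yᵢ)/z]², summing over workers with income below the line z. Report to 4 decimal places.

0.1422

Poor units: £120, £165 (q = 2 of N = 5).
Normalized shortfalls: (350−120)/350 = 0.6571; (350−165)/350 = 0.5286.
Squared: 0.4318; 0.2794.
Sum = 0.711224; P₂ = 0.711224 / 5 = 0.1422.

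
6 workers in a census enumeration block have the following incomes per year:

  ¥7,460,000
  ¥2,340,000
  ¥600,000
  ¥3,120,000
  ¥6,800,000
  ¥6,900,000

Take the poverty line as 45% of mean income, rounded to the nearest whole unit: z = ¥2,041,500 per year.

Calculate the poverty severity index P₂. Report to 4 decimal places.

0.0831

Incomes under z: ¥600,000 (q = 1 of N = 6).
Normalized shortfalls: (2041500−600000)/2041500 = 0.7061.
Squared: 0.4986.
Sum = 0.498575; P₂ = 0.498575 / 6 = 0.0831.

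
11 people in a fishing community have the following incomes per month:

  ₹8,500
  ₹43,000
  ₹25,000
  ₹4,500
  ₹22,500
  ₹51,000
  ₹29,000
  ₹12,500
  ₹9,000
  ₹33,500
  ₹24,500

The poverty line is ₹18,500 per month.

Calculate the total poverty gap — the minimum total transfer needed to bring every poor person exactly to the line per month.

Poor units: ₹4,500, ₹8,500, ₹9,000, ₹12,500 (q = 4 of N = 11).
Individual gaps: 18500−4500 = 14000; 18500−8500 = 10000; 18500−9000 = 9500; 18500−12500 = 6000.
Aggregate gap = ₹39,500.

₹39,500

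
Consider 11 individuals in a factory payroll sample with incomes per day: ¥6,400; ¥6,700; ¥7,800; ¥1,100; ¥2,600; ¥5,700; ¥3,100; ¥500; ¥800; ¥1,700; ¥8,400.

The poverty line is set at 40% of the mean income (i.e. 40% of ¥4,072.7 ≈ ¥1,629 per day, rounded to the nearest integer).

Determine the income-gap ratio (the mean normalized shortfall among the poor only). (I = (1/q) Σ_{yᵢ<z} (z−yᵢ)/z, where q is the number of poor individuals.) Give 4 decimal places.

Below the line: ¥500, ¥800, ¥1,100 (q = 3 of N = 11).
Shortfall ratios (z−y)/z: 0.6931, 0.5089, 0.3247; sum = 1.526703.
The income-gap ratio divides by q (the poor only): 1.526703 / 3 = 0.5089.

0.5089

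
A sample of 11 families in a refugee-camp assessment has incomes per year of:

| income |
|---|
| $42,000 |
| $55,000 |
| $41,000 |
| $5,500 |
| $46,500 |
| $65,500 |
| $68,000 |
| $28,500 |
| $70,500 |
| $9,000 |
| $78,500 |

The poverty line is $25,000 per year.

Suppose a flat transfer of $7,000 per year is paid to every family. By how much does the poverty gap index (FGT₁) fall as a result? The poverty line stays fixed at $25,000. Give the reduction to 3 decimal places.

Before: below the line — $5,500, $9,000; poverty gap index (FGT₁) = 0.12909.
After the $7,000 transfer: below the line — $12,500, $16,000; poverty gap index (FGT₁) = 0.07818.
Reduction = 0.12909 − 0.07818 = 0.051.

0.051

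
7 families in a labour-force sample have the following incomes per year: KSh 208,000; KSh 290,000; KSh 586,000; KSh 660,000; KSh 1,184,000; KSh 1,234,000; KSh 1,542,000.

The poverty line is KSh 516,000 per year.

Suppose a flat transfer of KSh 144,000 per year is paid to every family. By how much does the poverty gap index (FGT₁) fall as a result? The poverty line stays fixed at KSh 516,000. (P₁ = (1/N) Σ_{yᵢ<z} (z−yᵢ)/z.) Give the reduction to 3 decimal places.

Before: below the line — KSh 208,000, KSh 290,000; poverty gap index (FGT₁) = 0.14784.
After the KSh 144,000 transfer: below the line — KSh 352,000, KSh 434,000; poverty gap index (FGT₁) = 0.06811.
Reduction = 0.14784 − 0.06811 = 0.080.

0.080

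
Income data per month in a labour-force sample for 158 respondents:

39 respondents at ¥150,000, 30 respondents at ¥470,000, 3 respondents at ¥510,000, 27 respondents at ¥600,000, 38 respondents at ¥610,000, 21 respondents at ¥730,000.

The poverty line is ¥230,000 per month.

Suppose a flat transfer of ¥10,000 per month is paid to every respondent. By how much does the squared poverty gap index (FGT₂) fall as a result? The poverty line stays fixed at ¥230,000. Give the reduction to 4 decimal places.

0.0070

Before: below the line — 39×¥150,000; squared poverty gap index (FGT₂) = 0.029863.
After the ¥10,000 transfer: below the line — 39×¥160,000; squared poverty gap index (FGT₂) = 0.022864.
Reduction = 0.029863 − 0.022864 = 0.0070.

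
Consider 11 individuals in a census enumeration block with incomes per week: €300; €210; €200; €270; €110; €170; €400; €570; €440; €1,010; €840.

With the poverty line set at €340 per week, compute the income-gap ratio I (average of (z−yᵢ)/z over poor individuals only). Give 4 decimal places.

Incomes under z: €110, €170, €200, €210, €270, €300 (q = 6 of N = 11).
Relative gaps: 0.6765, 0.5000, 0.4118, 0.3824, 0.2059, 0.1176; sum = 2.294118.
The income-gap ratio divides by q (the poor only): 2.294118 / 6 = 0.3824.

0.3824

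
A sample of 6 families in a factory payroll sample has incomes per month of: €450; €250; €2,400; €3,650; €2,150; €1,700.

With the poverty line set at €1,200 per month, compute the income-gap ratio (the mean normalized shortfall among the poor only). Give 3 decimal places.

Poor units: €250, €450 (q = 2 of N = 6).
Relative gaps: 0.7917, 0.6250; sum = 1.416667.
I averages over the q = 2 poor units only: 1.416667 / 2 = 0.708.

0.708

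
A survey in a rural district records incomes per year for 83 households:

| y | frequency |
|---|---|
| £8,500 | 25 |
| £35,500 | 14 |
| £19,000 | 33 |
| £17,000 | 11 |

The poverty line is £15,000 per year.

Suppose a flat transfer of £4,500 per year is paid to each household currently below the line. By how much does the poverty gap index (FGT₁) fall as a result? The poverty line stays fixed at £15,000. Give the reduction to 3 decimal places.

Before: below the line — 25×£8,500; poverty gap index (FGT₁) = 0.13052.
After the £4,500 transfer: below the line — 25×£13,000; poverty gap index (FGT₁) = 0.04016.
Reduction = 0.13052 − 0.04016 = 0.090.

0.090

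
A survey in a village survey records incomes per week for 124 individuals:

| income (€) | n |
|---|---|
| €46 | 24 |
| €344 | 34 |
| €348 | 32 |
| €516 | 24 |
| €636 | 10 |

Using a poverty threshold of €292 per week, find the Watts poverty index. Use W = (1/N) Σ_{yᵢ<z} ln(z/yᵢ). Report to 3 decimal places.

Incomes under z: 24×€46 (q = 24 of N = 124).
Log shortfalls: ln(292/46) = 1.8481 (×24).
W = 44.354698 / 124 = 0.358.

0.358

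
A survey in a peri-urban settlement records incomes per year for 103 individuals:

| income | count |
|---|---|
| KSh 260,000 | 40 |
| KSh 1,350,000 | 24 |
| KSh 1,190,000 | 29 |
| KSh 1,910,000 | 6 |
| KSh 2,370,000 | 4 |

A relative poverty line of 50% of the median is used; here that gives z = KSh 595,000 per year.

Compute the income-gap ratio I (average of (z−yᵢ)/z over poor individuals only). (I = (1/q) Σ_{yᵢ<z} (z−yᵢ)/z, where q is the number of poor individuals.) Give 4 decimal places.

0.5630

Poor units: 40×KSh 260,000 (q = 40 of N = 103).
Relative gaps: 0.5630 (×40); sum = 22.521008.
The income-gap ratio divides by q (the poor only): 22.521008 / 40 = 0.5630.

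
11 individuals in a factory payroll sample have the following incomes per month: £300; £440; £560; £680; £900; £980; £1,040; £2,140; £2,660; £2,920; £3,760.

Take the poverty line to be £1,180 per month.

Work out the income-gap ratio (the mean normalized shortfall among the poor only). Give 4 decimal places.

0.4068

Below z: £300, £440, £560, £680, £900, £980, £1,040 (q = 7 of N = 11).
Shortfall ratios (z−y)/z: 0.7458, 0.6271, 0.5254, 0.4237, 0.2373, 0.1695, 0.1186; sum = 2.847458.
The income-gap ratio divides by q (the poor only): 2.847458 / 7 = 0.4068.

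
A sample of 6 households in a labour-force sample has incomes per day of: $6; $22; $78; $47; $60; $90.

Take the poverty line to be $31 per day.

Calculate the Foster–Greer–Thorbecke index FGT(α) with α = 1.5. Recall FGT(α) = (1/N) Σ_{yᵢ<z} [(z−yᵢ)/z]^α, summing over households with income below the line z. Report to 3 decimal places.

Incomes under z: $6, $22 (q = 2 of N = 6).
Gap ratios (z−y)/z: (31−6)/31 = 0.8065; (31−22)/31 = 0.2903.
Raised to α = 1.5: 0.72421; 0.15643.
Sum = 0.880645; FGT(1.5) = 0.880645 / 6 = 0.147.

0.147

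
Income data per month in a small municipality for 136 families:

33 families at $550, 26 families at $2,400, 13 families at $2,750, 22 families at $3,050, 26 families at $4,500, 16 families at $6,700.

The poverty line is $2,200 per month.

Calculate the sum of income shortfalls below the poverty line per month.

$54,450

Poor units: 33×$550 (q = 33 of N = 136).
Individual gaps: 33×(2200−550) = 54450.
Aggregate gap = $54,450.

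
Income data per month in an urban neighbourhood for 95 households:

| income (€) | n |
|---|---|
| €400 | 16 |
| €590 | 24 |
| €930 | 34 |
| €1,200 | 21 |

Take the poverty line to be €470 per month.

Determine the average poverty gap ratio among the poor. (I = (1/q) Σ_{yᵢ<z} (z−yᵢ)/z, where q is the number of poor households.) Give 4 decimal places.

0.1489

Incomes under z: 16×€400 (q = 16 of N = 95).
Shortfall ratios (z−y)/z: 0.1489 (×16); sum = 2.382979.
The income-gap ratio divides by q (the poor only): 2.382979 / 16 = 0.1489.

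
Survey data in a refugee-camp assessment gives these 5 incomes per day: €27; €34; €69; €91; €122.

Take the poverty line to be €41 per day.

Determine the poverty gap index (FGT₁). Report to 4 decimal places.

0.1024

Incomes under z: €27, €34 (q = 2 of N = 5).
Relative gaps: (41−27)/41 = 0.3415; (41−34)/41 = 0.1707.
Σ = 0.512195. Dividing by the full population N = 5 gives P₁ = 0.1024.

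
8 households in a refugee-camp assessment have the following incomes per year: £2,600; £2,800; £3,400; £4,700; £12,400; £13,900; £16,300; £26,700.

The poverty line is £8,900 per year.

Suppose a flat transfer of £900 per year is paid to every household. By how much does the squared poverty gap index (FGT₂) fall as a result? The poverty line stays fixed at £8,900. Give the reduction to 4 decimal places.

0.0577

Before: below the line — £2,600, £2,800, £3,400, £4,700; squared poverty gap index (FGT₂) = 0.196929.
After the £900 transfer: below the line — £3,500, £3,700, £4,300, £5,600; squared poverty gap index (FGT₂) = 0.139266.
Reduction = 0.196929 − 0.139266 = 0.0577.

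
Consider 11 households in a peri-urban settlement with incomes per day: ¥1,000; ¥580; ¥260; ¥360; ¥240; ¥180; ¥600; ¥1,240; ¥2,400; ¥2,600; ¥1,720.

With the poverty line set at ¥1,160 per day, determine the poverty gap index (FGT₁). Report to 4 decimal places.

Below the line: ¥180, ¥240, ¥260, ¥360, ¥580, ¥600, ¥1,000 (q = 7 of N = 11).
Relative gaps: (1160−180)/1160 = 0.8448; (1160−240)/1160 = 0.7931; (1160−260)/1160 = 0.7759; (1160−360)/1160 = 0.6897; (1160−580)/1160 = 0.5000; (1160−600)/1160 = 0.4828; (1160−1000)/1160 = 0.1379.
Sum of shortfalls = 4.224138; P₁ averages over all N: 4.224138 / 11 = 0.3840.

0.3840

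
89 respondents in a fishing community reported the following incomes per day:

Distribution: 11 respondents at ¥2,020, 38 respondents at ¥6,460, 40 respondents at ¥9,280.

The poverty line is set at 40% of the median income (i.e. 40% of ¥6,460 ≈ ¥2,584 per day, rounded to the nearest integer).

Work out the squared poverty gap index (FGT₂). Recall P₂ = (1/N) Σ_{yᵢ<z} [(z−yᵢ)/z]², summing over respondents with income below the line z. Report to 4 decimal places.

Incomes under z: 11×¥2,020 (q = 11 of N = 89).
Relative gaps: (2584−2020)/2584 = 0.2183 (×11).
Squared: 0.0476 (×11).
Sum = 0.524042; P₂ = 0.524042 / 89 = 0.0059.

0.0059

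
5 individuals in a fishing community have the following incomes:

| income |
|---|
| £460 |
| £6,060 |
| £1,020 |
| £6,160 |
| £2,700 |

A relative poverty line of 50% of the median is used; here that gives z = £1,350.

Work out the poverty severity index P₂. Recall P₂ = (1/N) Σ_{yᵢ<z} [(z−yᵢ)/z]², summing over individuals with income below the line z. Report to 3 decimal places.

0.099

Below z: £460, £1,020 (q = 2 of N = 5).
Normalized shortfalls: (1350−460)/1350 = 0.6593; (1350−1020)/1350 = 0.2444.
Squared: 0.4346; 0.0598.
Sum = 0.494376; P₂ = 0.494376 / 5 = 0.099.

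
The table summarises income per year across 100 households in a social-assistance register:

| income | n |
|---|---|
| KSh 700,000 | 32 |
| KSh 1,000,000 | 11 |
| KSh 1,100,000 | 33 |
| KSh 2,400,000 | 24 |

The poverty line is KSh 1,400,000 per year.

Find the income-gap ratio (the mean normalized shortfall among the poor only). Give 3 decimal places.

Below z: 32×KSh 700,000, 11×KSh 1,000,000, 33×KSh 1,100,000 (q = 76 of N = 100).
Relative gaps: 0.5000 (×32), 0.2857 (×11), 0.2143 (×33); sum = 26.214286.
The income-gap ratio divides by q (the poor only): 26.214286 / 76 = 0.345.

0.345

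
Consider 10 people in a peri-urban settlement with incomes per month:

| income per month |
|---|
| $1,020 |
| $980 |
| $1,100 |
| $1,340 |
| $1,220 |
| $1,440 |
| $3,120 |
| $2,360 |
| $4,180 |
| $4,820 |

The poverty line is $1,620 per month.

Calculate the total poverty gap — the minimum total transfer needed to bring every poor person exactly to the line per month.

Below z: $980, $1,020, $1,100, $1,220, $1,340, $1,440 (q = 6 of N = 10).
Individual gaps: 1620−980 = 640; 1620−1020 = 600; 1620−1100 = 520; 1620−1220 = 400; 1620−1340 = 280; 1620−1440 = 180.
Aggregate gap = $2,620.

$2,620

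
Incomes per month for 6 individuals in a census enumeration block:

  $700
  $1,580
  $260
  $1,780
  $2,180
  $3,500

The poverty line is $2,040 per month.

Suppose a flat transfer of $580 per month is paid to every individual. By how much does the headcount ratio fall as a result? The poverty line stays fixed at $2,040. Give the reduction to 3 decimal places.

Before: below the line — $260, $700, $1,580, $1,780; headcount ratio = 0.66667.
After the $580 transfer: below the line — $840, $1,280; headcount ratio = 0.33333.
Reduction = 0.66667 − 0.33333 = 0.333.

0.333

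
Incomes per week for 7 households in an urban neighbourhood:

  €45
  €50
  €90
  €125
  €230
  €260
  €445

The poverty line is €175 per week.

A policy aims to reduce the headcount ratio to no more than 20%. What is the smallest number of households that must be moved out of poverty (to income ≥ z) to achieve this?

Currently q = 4 of N = 7 are below the line (H = 0.571).
A headcount ratio of at most 20% allows at most ⌊0.20 × 7⌋ = 1 poor households.
So at least 4 − 1 = 3 must be lifted.

3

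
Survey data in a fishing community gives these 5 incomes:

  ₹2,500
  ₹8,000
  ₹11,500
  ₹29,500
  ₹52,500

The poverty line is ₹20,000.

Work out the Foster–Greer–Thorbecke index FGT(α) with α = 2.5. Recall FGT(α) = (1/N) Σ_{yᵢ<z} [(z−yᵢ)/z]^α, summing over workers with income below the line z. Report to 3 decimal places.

Below the line: ₹2,500, ₹8,000, ₹11,500 (q = 3 of N = 5).
Normalized shortfalls: (20000−2500)/20000 = 0.8750; (20000−8000)/20000 = 0.6000; (20000−11500)/20000 = 0.4250.
Raised to α = 2.5: 0.71618; 0.27885; 0.11775.
Sum = 1.112785; FGT(2.5) = 1.112785 / 5 = 0.223.

0.223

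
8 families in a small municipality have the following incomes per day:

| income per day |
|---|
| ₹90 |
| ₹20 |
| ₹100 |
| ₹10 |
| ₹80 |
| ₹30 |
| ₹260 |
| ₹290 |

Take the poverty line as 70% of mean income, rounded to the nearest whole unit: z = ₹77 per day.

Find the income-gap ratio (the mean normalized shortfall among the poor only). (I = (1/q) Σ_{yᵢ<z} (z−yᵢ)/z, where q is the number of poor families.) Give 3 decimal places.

Poor units: ₹10, ₹20, ₹30 (q = 3 of N = 8).
Relative gaps: 0.8701, 0.7403, 0.6104; sum = 2.220779.
I averages over the q = 3 poor units only: 2.220779 / 3 = 0.740.

0.740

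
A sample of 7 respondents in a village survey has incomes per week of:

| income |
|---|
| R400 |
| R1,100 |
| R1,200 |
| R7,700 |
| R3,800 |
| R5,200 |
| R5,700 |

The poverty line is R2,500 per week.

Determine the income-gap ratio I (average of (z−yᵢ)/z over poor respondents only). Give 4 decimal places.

0.6400

Poor units: R400, R1,100, R1,200 (q = 3 of N = 7).
Relative gaps: 0.8400, 0.5600, 0.5200; sum = 1.920000.
The income-gap ratio divides by q (the poor only): 1.920000 / 3 = 0.6400.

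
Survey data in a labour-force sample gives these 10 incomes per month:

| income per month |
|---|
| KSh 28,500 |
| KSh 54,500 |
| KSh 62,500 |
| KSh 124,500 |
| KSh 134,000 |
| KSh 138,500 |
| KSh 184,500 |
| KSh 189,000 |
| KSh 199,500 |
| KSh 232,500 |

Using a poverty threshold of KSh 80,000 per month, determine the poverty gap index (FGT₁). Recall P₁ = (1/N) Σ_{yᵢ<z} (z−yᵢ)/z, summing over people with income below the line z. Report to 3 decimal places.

0.118

Below z: KSh 28,500, KSh 54,500, KSh 62,500 (q = 3 of N = 10).
Relative gaps: (80000−28500)/80000 = 0.6438; (80000−54500)/80000 = 0.3187; (80000−62500)/80000 = 0.2188.
Σ = 1.181250. Dividing by the full population N = 10 gives P₁ = 0.118.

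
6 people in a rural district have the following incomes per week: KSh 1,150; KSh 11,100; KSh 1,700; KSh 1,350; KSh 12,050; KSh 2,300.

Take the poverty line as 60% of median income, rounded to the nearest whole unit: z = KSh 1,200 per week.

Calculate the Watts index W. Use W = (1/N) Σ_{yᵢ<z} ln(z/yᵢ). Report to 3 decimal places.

0.007

Poor units: KSh 1,150 (q = 1 of N = 6).
ln(z/y) terms: ln(1200/1150) = 0.0426.
W = 0.042560 / 6 = 0.007.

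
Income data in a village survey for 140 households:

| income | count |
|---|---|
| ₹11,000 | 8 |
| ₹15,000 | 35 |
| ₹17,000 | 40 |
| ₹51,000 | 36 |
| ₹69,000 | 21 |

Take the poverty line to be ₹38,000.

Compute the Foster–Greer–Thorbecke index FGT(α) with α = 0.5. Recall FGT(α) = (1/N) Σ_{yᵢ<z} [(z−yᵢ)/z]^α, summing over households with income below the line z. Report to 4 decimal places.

Below the line: 8×₹11,000, 35×₹15,000, 40×₹17,000 (q = 83 of N = 140).
Gap ratios (z−y)/z: (38000−11000)/38000 = 0.7105 (×8); (38000−15000)/38000 = 0.6053 (×35); (38000−17000)/38000 = 0.5526 (×40).
Raised to α = 0.5: 0.84293 (×8); 0.77799 (×35); 0.74339 (×40).
Sum = 63.708627; FGT(0.5) = 63.708627 / 140 = 0.4551.

0.4551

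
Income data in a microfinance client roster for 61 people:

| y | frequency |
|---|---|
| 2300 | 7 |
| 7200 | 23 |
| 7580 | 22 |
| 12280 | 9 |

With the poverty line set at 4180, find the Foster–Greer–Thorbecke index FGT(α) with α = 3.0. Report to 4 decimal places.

0.0104

Poor units: 7×2300 (q = 7 of N = 61).
Shortfall ratios: (4180−2300)/4180 = 0.4498 (×7).
Raised to α = 3.0: 0.09098 (×7).
Sum = 0.636858; FGT(3.0) = 0.636858 / 61 = 0.0104.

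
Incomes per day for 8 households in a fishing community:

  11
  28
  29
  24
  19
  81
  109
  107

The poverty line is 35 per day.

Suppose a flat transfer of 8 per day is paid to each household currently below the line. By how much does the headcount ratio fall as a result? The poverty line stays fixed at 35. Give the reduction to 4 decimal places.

Before: below the line — 11, 19, 24, 28, 29; headcount ratio = 0.625000.
After the 8 transfer: below the line — 19, 27, 32; headcount ratio = 0.375000.
Reduction = 0.625000 − 0.375000 = 0.2500.

0.2500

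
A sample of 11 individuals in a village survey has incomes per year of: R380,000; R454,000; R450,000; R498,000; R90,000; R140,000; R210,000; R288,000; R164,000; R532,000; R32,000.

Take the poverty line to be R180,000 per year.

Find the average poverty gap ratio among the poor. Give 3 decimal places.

Below z: R32,000, R90,000, R140,000, R164,000 (q = 4 of N = 11).
Shortfall ratios (z−y)/z: 0.8222, 0.5000, 0.2222, 0.0889; sum = 1.633333.
I averages over the q = 4 poor units only: 1.633333 / 4 = 0.408.

0.408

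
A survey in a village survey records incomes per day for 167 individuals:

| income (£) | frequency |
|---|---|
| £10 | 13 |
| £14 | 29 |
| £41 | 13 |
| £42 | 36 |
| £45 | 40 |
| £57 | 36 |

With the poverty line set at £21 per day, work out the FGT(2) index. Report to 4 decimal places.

0.0407

Below the line: 13×£10, 29×£14 (q = 42 of N = 167).
Normalized shortfalls: (21−10)/21 = 0.5238 (×13); (21−14)/21 = 0.3333 (×29).
Squared: 0.2744 (×13); 0.1111 (×29).
Sum = 6.789116; P₂ = 6.789116 / 167 = 0.0407.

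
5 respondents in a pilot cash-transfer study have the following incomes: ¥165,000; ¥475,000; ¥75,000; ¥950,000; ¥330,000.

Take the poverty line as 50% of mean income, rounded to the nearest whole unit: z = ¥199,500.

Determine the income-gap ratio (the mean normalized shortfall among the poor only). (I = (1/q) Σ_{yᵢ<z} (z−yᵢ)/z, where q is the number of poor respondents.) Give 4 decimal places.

Below z: ¥75,000, ¥165,000 (q = 2 of N = 5).
Shortfall ratios (z−y)/z: 0.6241, 0.1729; sum = 0.796992.
The income-gap ratio divides by q (the poor only): 0.796992 / 2 = 0.3985.

0.3985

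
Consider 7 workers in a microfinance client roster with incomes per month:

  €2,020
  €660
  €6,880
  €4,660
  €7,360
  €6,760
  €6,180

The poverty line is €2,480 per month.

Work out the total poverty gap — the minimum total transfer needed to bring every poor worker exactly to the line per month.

Poor units: €660, €2,020 (q = 2 of N = 7).
Individual gaps: 2480−660 = 1820; 2480−2020 = 460.
Aggregate gap = €2,280.

€2,280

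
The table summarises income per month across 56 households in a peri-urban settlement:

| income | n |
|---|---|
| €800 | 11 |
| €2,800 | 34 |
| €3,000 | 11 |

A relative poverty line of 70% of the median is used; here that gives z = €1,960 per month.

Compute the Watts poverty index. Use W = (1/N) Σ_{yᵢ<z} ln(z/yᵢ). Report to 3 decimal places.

0.176

Incomes under z: 11×€800 (q = 11 of N = 56).
Log shortfalls: ln(1960/800) = 0.8961 (×11).
W = 9.856968 / 56 = 0.176.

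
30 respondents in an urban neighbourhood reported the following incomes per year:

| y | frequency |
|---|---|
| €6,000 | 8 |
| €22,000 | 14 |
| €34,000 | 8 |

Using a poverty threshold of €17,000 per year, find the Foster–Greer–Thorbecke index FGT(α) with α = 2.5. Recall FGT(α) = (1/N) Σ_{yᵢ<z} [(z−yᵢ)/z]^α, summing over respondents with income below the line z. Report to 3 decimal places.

0.090

Below z: 8×€6,000 (q = 8 of N = 30).
Normalized shortfalls: (17000−6000)/17000 = 0.6471 (×8).
Raised to α = 2.5: 0.33679 (×8).
Sum = 2.694321; FGT(2.5) = 2.694321 / 30 = 0.090.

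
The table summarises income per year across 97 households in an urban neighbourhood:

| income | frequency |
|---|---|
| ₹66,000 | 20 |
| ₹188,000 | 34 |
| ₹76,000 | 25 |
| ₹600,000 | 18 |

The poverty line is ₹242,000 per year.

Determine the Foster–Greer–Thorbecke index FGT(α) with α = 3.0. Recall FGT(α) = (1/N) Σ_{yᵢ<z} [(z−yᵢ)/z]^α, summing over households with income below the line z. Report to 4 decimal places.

Below the line: 20×₹66,000, 25×₹76,000, 34×₹188,000 (q = 79 of N = 97).
Normalized shortfalls: (242000−66000)/242000 = 0.7273 (×20); (242000−76000)/242000 = 0.6860 (×25); (242000−188000)/242000 = 0.2231 (×34).
Raised to α = 3.0: 0.38467 (×20); 0.32276 (×25); 0.01111 (×34).
Sum = 16.140193; FGT(3.0) = 16.140193 / 97 = 0.1664.

0.1664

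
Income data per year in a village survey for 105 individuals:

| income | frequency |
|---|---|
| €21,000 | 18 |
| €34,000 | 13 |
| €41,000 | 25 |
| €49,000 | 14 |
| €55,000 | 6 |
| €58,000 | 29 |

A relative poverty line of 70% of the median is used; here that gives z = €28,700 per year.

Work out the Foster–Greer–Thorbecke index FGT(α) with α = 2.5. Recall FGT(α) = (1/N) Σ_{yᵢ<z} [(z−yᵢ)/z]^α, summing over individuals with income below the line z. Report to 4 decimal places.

Below the line: 18×€21,000 (q = 18 of N = 105).
Shortfall ratios: (28700−21000)/28700 = 0.2683 (×18).
Raised to α = 2.5: 0.03728 (×18).
Sum = 0.671111; FGT(2.5) = 0.671111 / 105 = 0.0064.

0.0064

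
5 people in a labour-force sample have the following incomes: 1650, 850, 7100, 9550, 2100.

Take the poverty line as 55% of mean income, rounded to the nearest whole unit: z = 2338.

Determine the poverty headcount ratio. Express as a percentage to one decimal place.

60.0%

3 of the 5 people have income below 2338.
H = 3/5 = 60.0%.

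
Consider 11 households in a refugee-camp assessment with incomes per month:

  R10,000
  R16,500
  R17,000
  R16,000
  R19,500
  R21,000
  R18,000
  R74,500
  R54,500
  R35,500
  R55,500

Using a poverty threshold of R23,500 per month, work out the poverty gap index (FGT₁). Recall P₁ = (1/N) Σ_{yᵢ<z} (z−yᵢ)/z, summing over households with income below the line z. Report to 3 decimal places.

0.180

Incomes under z: R10,000, R16,000, R16,500, R17,000, R18,000, R19,500, R21,000 (q = 7 of N = 11).
Relative gaps: (23500−10000)/23500 = 0.5745; (23500−16000)/23500 = 0.3191; (23500−16500)/23500 = 0.2979; (23500−17000)/23500 = 0.2766; (23500−18000)/23500 = 0.2340; (23500−19500)/23500 = 0.1702; (23500−21000)/23500 = 0.1064.
Σ = 1.978723. Dividing by the full population N = 11 gives P₁ = 0.180.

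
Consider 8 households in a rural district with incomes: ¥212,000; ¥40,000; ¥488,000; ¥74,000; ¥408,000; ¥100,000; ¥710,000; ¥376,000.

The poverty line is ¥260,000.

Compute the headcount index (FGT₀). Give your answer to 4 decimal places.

4 of the 8 households have income below ¥260,000.
H = 4/8 = 0.5000.

0.5000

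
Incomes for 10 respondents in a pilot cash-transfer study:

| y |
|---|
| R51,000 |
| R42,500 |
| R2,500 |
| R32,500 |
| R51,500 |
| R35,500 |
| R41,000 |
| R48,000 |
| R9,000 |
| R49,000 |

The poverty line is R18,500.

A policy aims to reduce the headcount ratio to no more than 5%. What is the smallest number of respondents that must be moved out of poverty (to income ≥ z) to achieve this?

2 of the 10 respondents are poor, so H = 2/10 = 0.200.
A headcount ratio of at most 5% allows at most ⌊0.05 × 10⌋ = 0 poor respondents.
So at least 2 − 0 = 2 must be lifted.

2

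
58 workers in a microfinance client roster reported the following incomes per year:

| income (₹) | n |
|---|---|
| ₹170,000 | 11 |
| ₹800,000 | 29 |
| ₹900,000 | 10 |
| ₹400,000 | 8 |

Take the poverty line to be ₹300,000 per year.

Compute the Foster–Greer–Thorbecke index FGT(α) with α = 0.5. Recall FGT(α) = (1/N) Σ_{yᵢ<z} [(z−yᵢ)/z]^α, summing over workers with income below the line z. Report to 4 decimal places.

Incomes under z: 11×₹170,000 (q = 11 of N = 58).
Normalized shortfalls: (300000−170000)/300000 = 0.4333 (×11).
Raised to α = 0.5: 0.65828 (×11).
Sum = 7.241086; FGT(0.5) = 7.241086 / 58 = 0.1248.

0.1248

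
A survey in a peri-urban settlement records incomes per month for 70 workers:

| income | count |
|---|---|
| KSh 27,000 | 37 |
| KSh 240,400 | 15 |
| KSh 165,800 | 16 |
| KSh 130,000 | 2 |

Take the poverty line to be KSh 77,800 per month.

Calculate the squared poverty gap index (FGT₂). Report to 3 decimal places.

Below the line: 37×KSh 27,000 (q = 37 of N = 70).
Gap ratios (z−y)/z: (77800−27000)/77800 = 0.6530 (×37).
Squared: 0.4264 (×37).
Sum = 15.775021; P₂ = 15.775021 / 70 = 0.225.

0.225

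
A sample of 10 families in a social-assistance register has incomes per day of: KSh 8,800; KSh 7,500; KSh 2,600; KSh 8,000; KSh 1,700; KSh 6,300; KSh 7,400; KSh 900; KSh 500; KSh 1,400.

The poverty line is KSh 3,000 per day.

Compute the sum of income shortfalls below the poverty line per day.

KSh 7,900

Incomes under z: KSh 500, KSh 900, KSh 1,400, KSh 1,700, KSh 2,600 (q = 5 of N = 10).
Individual gaps: 3000−500 = 2500; 3000−900 = 2100; 3000−1400 = 1600; 3000−1700 = 1300; 3000−2600 = 400.
Aggregate gap = KSh 7,900.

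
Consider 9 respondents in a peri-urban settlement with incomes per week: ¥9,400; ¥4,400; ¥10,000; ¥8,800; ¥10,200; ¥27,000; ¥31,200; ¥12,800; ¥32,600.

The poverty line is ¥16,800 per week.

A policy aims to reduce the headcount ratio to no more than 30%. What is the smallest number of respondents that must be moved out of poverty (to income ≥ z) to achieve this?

6 of the 9 respondents are poor, so H = 6/9 = 0.667.
A headcount ratio of at most 30% allows at most ⌊0.30 × 9⌋ = 2 poor respondents.
So at least 6 − 2 = 4 must be lifted.

4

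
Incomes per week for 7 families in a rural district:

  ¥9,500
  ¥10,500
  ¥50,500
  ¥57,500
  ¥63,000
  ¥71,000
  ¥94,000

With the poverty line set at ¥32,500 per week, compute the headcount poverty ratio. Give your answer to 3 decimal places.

0.286

2 of the 7 families have income below ¥32,500.
H = 2/7 = 0.286.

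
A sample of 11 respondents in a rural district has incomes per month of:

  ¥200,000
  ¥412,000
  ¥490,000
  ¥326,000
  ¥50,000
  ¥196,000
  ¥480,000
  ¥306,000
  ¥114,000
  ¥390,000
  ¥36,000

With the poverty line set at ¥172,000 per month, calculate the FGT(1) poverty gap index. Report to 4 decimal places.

Below z: ¥36,000, ¥50,000, ¥114,000 (q = 3 of N = 11).
Shortfall ratios: (172000−36000)/172000 = 0.7907; (172000−50000)/172000 = 0.7093; (172000−114000)/172000 = 0.3372.
Σ = 1.837209. Dividing by the full population N = 11 gives P₁ = 0.1670.

0.1670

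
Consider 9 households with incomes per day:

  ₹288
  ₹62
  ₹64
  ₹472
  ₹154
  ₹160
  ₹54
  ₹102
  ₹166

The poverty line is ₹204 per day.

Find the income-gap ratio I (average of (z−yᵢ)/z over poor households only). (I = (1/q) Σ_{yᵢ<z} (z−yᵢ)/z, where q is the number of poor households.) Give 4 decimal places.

0.4664

Incomes under z: ₹54, ₹62, ₹64, ₹102, ₹154, ₹160, ₹166 (q = 7 of N = 9).
Relative gaps: 0.7353, 0.6961, 0.6863, 0.5000, 0.2451, 0.2157, 0.1863; sum = 3.264706.
I averages over the q = 7 poor units only: 3.264706 / 7 = 0.4664.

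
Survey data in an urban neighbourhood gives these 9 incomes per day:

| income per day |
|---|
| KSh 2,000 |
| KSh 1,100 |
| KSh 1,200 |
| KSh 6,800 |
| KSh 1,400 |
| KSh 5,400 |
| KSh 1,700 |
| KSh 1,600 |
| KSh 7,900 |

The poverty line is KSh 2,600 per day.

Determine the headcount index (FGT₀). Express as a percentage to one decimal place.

6 of the 9 individuals have income below KSh 2,600.
H = 6/9 = 66.7%.

66.7%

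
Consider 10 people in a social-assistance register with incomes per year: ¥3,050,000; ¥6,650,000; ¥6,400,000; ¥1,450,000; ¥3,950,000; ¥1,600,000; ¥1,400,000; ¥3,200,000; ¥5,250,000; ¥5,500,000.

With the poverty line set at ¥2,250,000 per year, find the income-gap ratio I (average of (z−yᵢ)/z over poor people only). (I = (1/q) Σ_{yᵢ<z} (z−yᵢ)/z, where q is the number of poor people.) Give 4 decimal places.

0.3407

Poor units: ¥1,400,000, ¥1,450,000, ¥1,600,000 (q = 3 of N = 10).
Shortfall ratios (z−y)/z: 0.3778, 0.3556, 0.2889; sum = 1.022222.
The income-gap ratio divides by q (the poor only): 1.022222 / 3 = 0.3407.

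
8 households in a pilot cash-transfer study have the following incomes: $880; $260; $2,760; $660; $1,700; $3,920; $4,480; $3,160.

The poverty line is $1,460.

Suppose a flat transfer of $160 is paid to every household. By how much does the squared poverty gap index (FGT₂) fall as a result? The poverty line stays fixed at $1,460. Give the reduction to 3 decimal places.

Before: below the line — $260, $660, $880; squared poverty gap index (FGT₂) = 0.14170.
After the $160 transfer: below the line — $420, $820, $1,040; squared poverty gap index (FGT₂) = 0.09779.
Reduction = 0.14170 − 0.09779 = 0.044.

0.044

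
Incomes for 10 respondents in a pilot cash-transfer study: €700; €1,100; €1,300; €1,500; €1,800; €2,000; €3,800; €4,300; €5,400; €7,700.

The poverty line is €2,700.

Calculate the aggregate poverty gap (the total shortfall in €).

Below the line: €700, €1,100, €1,300, €1,500, €1,800, €2,000 (q = 6 of N = 10).
Individual gaps: 2700−700 = 2000; 2700−1100 = 1600; 2700−1300 = 1400; 2700−1500 = 1200; 2700−1800 = 900; 2700−2000 = 700.
Aggregate gap = €7,800.

€7,800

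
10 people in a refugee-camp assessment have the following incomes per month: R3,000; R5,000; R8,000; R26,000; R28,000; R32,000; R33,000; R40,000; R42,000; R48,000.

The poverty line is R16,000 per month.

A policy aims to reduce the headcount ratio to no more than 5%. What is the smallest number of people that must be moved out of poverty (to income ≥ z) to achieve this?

3 of the 10 people are poor, so H = 3/10 = 0.300.
A headcount ratio of at most 5% allows at most ⌊0.05 × 10⌋ = 0 poor people.
So at least 3 − 0 = 3 must be lifted.

3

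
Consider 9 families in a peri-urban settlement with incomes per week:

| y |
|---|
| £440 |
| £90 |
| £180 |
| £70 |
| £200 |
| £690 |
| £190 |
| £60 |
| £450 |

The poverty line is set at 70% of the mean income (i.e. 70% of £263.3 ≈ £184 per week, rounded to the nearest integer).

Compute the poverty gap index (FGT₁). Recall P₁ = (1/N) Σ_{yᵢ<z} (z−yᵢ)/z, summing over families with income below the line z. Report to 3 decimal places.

0.203

Incomes under z: £60, £70, £90, £180 (q = 4 of N = 9).
Normalized shortfalls: (184−60)/184 = 0.6739; (184−70)/184 = 0.6196; (184−90)/184 = 0.5109; (184−180)/184 = 0.0217.
Sum of shortfalls = 1.826087; P₁ averages over all N: 1.826087 / 9 = 0.203.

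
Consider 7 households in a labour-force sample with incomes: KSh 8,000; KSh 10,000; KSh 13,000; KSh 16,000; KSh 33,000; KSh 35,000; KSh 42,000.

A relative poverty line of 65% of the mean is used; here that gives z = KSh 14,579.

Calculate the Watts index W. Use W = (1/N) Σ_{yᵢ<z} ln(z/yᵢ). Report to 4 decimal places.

0.1560

Below the line: KSh 8,000, KSh 10,000, KSh 13,000 (q = 3 of N = 7).
Log gaps: ln(14579/8000) = 0.6001; ln(14579/10000) = 0.3770; ln(14579/13000) = 0.1146.
W = 1.091770 / 7 = 0.1560.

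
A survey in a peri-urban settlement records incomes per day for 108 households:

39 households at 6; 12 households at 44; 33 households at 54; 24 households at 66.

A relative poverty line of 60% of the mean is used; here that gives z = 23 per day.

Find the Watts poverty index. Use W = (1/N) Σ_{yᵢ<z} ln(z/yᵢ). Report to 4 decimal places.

Poor units: 39×6 (q = 39 of N = 108).
Log gaps: ln(23/6) = 1.3437 (×39).
W = 52.405655 / 108 = 0.4852.

0.4852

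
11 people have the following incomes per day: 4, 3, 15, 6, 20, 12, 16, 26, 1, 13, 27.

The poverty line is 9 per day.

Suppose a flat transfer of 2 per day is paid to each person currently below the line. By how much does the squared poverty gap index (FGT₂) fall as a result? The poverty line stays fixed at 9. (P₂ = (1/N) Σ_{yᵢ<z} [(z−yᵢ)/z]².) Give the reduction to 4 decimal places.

Before: below the line — 1, 3, 4, 6; squared poverty gap index (FGT₂) = 0.150393.
After the 2 transfer: below the line — 3, 5, 6, 8; squared poverty gap index (FGT₂) = 0.069585.
Reduction = 0.150393 − 0.069585 = 0.0808.

0.0808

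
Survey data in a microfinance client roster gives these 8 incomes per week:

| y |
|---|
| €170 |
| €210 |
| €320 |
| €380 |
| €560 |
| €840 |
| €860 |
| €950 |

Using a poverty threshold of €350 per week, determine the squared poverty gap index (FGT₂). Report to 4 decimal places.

0.0540

Incomes under z: €170, €210, €320 (q = 3 of N = 8).
Gap ratios (z−y)/z: (350−170)/350 = 0.5143; (350−210)/350 = 0.4000; (350−320)/350 = 0.0857.
Squared: 0.2645; 0.1600; 0.0073.
Sum = 0.431837; P₂ = 0.431837 / 8 = 0.0540.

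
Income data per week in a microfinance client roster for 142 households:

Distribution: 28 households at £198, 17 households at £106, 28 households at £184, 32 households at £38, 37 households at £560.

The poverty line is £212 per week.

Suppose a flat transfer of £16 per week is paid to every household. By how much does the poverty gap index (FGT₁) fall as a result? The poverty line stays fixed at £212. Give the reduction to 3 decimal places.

Before: below the line — 32×£38, 17×£106, 28×£184, 28×£198; poverty gap index (FGT₁) = 0.28388.
After the £16 transfer: below the line — 32×£54, 17×£122, 28×£200; poverty gap index (FGT₁) = 0.22994.
Reduction = 0.28388 − 0.22994 = 0.054.

0.054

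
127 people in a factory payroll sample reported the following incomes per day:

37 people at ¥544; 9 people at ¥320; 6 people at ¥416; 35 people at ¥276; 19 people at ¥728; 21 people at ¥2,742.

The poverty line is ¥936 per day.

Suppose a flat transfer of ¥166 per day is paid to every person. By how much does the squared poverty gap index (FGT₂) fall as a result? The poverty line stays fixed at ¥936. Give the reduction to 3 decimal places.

0.124

Before: below the line — 35×¥276, 9×¥320, 6×¥416, 37×¥544, 19×¥728; squared poverty gap index (FGT₂) = 0.24079.
After the ¥166 transfer: below the line — 35×¥442, 9×¥486, 6×¥582, 37×¥710, 19×¥894; squared poverty gap index (FGT₂) = 0.11719.
Reduction = 0.24079 − 0.11719 = 0.124.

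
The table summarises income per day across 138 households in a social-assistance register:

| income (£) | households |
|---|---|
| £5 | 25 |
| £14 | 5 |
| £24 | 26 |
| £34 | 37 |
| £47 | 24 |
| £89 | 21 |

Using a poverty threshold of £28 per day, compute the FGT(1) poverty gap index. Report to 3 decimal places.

0.194

Poor units: 25×£5, 5×£14, 26×£24 (q = 56 of N = 138).
Normalized shortfalls: (28−5)/28 = 0.8214 (×25); (28−14)/28 = 0.5000 (×5); (28−24)/28 = 0.1429 (×26).
Sum of shortfalls = 26.750000; P₁ averages over all N: 26.750000 / 138 = 0.194.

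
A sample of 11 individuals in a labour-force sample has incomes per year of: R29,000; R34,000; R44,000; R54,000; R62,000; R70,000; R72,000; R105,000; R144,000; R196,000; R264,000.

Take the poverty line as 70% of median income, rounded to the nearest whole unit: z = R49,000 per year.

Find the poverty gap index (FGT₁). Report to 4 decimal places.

0.0742

Poor units: R29,000, R34,000, R44,000 (q = 3 of N = 11).
Gap ratios (z−y)/z: (49000−29000)/49000 = 0.4082; (49000−34000)/49000 = 0.3061; (49000−44000)/49000 = 0.1020.
Σ = 0.816327. Dividing by the full population N = 11 gives P₁ = 0.0742.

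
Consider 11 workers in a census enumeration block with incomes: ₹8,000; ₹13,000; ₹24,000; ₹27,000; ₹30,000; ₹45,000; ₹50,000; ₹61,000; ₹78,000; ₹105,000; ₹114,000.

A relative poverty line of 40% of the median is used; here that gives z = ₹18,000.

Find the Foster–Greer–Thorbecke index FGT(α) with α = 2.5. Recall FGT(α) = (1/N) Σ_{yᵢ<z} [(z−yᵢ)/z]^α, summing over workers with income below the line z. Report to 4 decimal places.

0.0246

Incomes under z: ₹8,000, ₹13,000 (q = 2 of N = 11).
Normalized shortfalls: (18000−8000)/18000 = 0.5556; (18000−13000)/18000 = 0.2778.
Raised to α = 2.5: 0.23005; 0.04067.
Sum = 0.270715; FGT(2.5) = 0.270715 / 11 = 0.0246.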